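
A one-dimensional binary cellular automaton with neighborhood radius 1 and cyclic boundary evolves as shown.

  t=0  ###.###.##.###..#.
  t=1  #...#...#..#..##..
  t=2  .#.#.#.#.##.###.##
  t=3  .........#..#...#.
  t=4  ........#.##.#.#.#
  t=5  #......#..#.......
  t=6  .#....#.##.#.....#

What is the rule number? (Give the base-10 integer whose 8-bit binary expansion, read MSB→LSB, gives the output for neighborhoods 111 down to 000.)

26

  ###|.  b7=0 t=0,i=1
  ##.|.  b6=0 t=0,i=2
  #.#|.  b5=0 t=0,i=3
  #..|#  b4=1 t=0,i=14
  .##|#  b3=1 t=0,i=0
  .#.|.  b2=0 t=0,i=16
  ..#|#  b1=1 t=0,i=15
  ...|.  b0=0 t=1,i=2
  bits 00011010 = 26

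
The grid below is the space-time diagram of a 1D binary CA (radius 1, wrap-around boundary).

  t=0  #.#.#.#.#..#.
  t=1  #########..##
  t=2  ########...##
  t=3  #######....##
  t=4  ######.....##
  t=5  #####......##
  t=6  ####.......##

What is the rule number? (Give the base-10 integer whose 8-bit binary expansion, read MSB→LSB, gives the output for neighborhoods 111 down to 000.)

172

  ###|#  b7=1 t=1,i=0
  ##.|.  b6=0 t=1,i=8
  #.#|#  b5=1 t=0,i=1
  #..|.  b4=0 t=0,i=9
  .##|#  b3=1 t=1,i=11
  .#.|#  b2=1 t=0,i=0
  ..#|.  b1=0 t=0,i=10
  ...|.  b0=0 t=2,i=9
  bits 10101100 = 172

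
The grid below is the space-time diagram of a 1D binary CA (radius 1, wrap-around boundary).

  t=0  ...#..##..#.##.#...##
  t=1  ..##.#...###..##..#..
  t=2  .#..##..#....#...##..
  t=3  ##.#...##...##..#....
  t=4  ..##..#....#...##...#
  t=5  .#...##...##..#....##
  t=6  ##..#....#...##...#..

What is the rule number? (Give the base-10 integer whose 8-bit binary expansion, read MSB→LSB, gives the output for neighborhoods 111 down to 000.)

38

  nb ###: next=.  (t=1,i=10, bit7=0)
  nb ##.: next=.  (t=0,i=7, bit6=0)
  nb #.#: next=#  (t=0,i=11, bit5=1)
  nb #..: next=.  (t=0,i=0, bit4=0)
  nb .##: next=.  (t=0,i=6, bit3=0)
  nb .#.: next=#  (t=0,i=3, bit2=1)
  nb ..#: next=#  (t=0,i=2, bit1=1)
  nb ...: next=.  (t=0,i=1, bit0=0)
  bits 00100110 = 38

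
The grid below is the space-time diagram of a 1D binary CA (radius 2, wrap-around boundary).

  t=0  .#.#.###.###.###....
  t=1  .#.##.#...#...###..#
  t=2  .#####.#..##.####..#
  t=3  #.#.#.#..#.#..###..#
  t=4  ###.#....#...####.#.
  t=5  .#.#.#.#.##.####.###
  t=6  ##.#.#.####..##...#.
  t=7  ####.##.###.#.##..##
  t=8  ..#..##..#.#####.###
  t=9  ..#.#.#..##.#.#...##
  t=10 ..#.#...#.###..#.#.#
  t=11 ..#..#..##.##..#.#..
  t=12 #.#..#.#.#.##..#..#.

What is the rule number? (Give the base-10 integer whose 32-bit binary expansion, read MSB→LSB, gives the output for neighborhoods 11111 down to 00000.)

  nb #####: next=.  (t=2,i=3, bit31=0)
  nb ####.: next=#  (t=2,i=4, bit30=1)
  nb ###.#: next=.  (t=0,i=7, bit29=0)
  nb ###..: next=#  (t=0,i=15, bit28=1)
  nb ##.##: next=.  (t=0,i=8, bit27=0)
  nb ##.#.: next=#  (t=1,i=5, bit26=1)
  nb ##..#: next=.  (t=1,i=17, bit25=0)
  nb ##...: next=#  (t=0,i=16, bit24=1)
  nb #.###: next=.  (t=0,i=5, bit23=0)
  nb #.##.: next=#  (t=1,i=3, bit22=1)
  nb #.#.#: next=#  (t=0,i=3, bit21=1)
  nb #.#..: next=.  (t=1,i=6, bit20=0)
  nb #..##: next=#  (t=2,i=9, bit19=1)
  nb #..#.: next=.  (t=1,i=18, bit18=0)
  nb #...#: next=.  (t=1,i=8, bit17=0)
  nb #....: next=.  (t=0,i=17, bit16=0)
  nb .####: next=#  (t=2,i=2, bit15=1)
  nb .###.: next=#  (t=0,i=6, bit14=1)
  nb .##.#: next=#  (t=1,i=4, bit13=1)
  nb .##..: next=#  (t=6,i=14, bit12=1)
  nb .#.##: next=#  (t=0,i=4, bit11=1)
  nb .#.#.: next=.  (t=0,i=2, bit10=0)
  nb .#..#: next=.  (t=2,i=8, bit9=0)
  nb .#...: next=#  (t=1,i=7, bit8=1)
  nb ..###: next=#  (t=1,i=14, bit7=1)
  nb ..##.: next=.  (t=2,i=10, bit6=0)
  nb ..#.#: next=#  (t=0,i=1, bit5=1)
  nb ..#..: next=#  (t=1,i=10, bit4=1)
  nb ...##: next=#  (t=1,i=13, bit3=1)
  nb ...#.: next=.  (t=0,i=0, bit2=0)
  nb ....#: next=#  (t=0,i=19, bit1=1)
  nb .....: next=.  (t=0,i=18, bit0=0)
  bits 01010101011010001111100110111010 = 1432943034

1432943034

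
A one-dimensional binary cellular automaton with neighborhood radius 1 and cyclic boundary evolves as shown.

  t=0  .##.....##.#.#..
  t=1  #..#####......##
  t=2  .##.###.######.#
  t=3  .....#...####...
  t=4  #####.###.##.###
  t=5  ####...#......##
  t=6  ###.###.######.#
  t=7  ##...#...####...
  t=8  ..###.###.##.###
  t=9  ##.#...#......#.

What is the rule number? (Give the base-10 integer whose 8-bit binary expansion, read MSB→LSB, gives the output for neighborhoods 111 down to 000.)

  [7] ### => #  t=1,i=4
  [6] ##. => .  t=0,i=2
  [5] #.# => .  t=0,i=10
  [4] #.. => #  t=0,i=3
  [3] .## => .  t=0,i=1
  [2] .#. => .  t=0,i=11
  [1] ..# => #  t=0,i=0
  [0] ... => #  t=0,i=4
  bits 10010011 = 147

147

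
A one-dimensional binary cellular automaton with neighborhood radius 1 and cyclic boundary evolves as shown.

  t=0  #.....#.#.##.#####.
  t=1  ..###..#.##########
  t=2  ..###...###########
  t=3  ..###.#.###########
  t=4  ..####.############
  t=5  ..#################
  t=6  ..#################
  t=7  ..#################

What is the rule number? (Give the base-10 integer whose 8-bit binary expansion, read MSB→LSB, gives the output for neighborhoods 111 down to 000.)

  nb ###: next=#  (t=0,i=14, bit7=1)
  nb ##.: next=#  (t=0,i=11, bit6=1)
  nb #.#: next=#  (t=0,i=7, bit5=1)
  nb #..: next=.  (t=0,i=1, bit4=0)
  nb .##: next=#  (t=0,i=10, bit3=1)
  nb .#.: next=.  (t=0,i=0, bit2=0)
  nb ..#: next=.  (t=0,i=5, bit1=0)
  nb ...: next=#  (t=0,i=2, bit0=1)
  bits 11101001 = 233

233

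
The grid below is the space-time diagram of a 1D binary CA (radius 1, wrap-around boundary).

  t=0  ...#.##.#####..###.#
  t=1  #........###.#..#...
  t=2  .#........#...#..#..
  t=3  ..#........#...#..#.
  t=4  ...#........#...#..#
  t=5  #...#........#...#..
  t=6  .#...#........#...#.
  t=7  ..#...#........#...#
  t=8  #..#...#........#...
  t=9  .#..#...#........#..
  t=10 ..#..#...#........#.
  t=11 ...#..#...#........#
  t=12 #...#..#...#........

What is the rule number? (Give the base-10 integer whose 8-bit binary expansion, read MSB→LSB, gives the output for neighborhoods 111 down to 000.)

144

  ### -> #   bit 7 = 1  t=0,i=9
  ##. -> .   bit 6 = 0  t=0,i=6
  #.# -> .   bit 5 = 0  t=0,i=4
  #.. -> #   bit 4 = 1  t=0,i=0
  .## -> .   bit 3 = 0  t=0,i=5
  .#. -> .   bit 2 = 0  t=0,i=3
  ..# -> .   bit 1 = 0  t=0,i=2
  ... -> .   bit 0 = 0  t=0,i=1
  bits 10010000 = 144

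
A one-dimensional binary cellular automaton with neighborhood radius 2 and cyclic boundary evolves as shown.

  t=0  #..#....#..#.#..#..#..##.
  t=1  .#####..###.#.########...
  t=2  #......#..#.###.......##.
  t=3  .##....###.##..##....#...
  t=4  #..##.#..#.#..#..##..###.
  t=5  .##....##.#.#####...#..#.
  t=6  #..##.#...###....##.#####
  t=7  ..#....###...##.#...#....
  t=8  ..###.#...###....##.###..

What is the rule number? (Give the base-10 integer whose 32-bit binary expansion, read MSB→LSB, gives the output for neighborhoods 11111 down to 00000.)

  nb #####: next=.  (t=1,i=3, bit31=0)
  nb ####.: next=.  (t=1,i=4, bit30=0)
  nb ###.#: next=#  (t=1,i=10, bit29=1)
  nb ###..: next=.  (t=1,i=5, bit28=0)
  nb ##.##: next=.  (t=3,i=10, bit27=0)
  nb ##.#.: next=.  (t=0,i=24, bit26=0)
  nb ##..#: next=.  (t=1,i=6, bit25=0)
  nb ##...: next=#  (t=1,i=22, bit24=1)
  nb #.###: next=#  (t=1,i=14, bit23=1)
  nb #.##.: next=#  (t=3,i=11, bit22=1)
  nb #.#.#: next=#  (t=1,i=12, bit21=1)
  nb #.#..: next=.  (t=0,i=0, bit20=0)
  nb #..##: next=#  (t=0,i=21, bit19=1)
  nb #..#.: next=#  (t=0,i=2, bit18=1)
  nb #...#: next=#  (t=5,i=18, bit17=1)
  nb #....: next=#  (t=0,i=5, bit16=1)
  nb .####: next=.  (t=1,i=2, bit15=0)
  nb .###.: next=.  (t=1,i=9, bit14=0)
  nb .##.#: next=.  (t=0,i=23, bit13=0)
  nb .##..: next=.  (t=3,i=2, bit12=0)
  nb .#.##: next=#  (t=1,i=13, bit11=1)
  nb .#.#.: next=#  (t=0,i=12, bit10=1)
  nb .#..#: next=#  (t=0,i=1, bit9=1)
  nb .#...: next=#  (t=0,i=4, bit8=1)
  nb ..###: next=.  (t=1,i=1, bit7=0)
  nb ..##.: next=.  (t=0,i=22, bit6=0)
  nb ..#.#: next=.  (t=0,i=11, bit5=0)
  nb ..#..: next=#  (t=0,i=3, bit4=1)
  nb ...##: next=#  (t=1,i=0, bit3=1)
  nb ...#.: next=.  (t=0,i=7, bit2=0)
  nb ....#: next=.  (t=0,i=6, bit1=0)
  nb .....: next=.  (t=2,i=3, bit0=0)
  bits 00100001111011110000111100011000 = 569315096

569315096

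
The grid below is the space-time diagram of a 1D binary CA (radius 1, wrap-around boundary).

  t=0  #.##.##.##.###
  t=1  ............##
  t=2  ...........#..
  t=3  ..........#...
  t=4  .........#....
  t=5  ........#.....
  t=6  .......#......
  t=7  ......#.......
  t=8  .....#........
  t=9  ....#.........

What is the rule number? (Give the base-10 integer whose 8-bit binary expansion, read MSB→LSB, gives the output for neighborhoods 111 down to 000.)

130

  ###|#  b7=1 t=0,i=12
  ##.|.  b6=0 t=0,i=0
  #.#|.  b5=0 t=0,i=1
  #..|.  b4=0 t=1,i=0
  .##|.  b3=0 t=0,i=2
  .#.|.  b2=0 t=2,i=11
  ..#|#  b1=1 t=1,i=11
  ...|.  b0=0 t=1,i=1
  bits 10000010 = 130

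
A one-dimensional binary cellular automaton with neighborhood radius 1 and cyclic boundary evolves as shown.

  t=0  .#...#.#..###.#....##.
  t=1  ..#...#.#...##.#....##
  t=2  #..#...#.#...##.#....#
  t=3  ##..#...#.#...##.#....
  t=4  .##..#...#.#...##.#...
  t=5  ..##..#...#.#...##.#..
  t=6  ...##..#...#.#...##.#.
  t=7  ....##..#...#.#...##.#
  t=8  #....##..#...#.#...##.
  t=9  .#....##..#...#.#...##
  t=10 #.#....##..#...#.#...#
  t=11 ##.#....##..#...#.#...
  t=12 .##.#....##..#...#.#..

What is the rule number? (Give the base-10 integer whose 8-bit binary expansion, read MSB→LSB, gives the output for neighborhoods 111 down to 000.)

  nb ###: next=.  (t=0,i=11, bit7=0)
  nb ##.: next=#  (t=0,i=12, bit6=1)
  nb #.#: next=#  (t=0,i=6, bit5=1)
  nb #..: next=#  (t=0,i=2, bit4=1)
  nb .##: next=.  (t=0,i=10, bit3=0)
  nb .#.: next=.  (t=0,i=1, bit2=0)
  nb ..#: next=.  (t=0,i=0, bit1=0)
  nb ...: next=.  (t=0,i=3, bit0=0)
  bits 01110000 = 112

112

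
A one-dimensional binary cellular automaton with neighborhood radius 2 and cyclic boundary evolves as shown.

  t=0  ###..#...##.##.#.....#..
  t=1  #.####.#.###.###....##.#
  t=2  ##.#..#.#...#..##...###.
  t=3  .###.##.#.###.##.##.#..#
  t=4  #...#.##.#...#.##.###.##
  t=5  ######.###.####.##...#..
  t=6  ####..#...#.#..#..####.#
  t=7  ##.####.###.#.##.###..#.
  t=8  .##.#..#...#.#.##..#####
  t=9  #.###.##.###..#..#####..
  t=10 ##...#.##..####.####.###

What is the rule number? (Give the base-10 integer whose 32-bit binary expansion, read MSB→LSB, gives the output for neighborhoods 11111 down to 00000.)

2669586676

  ##### -> #   bit 31 = 1  t=5,i=2
  ####. -> .   bit 30 = 0  t=1,i=4
  ###.# -> .   bit 29 = 0  t=1,i=5
  ###.. -> #   bit 28 = 1  t=0,i=2
  ##.## -> #   bit 27 = 1  t=0,i=11
  ##.#. -> #   bit 26 = 1  t=0,i=14
  ##..# -> #   bit 25 = 1  t=0,i=3
  ##... -> #   bit 24 = 1  t=1,i=16
  #.### -> .   bit 23 = 0  t=1,i=2
  #.##. -> .   bit 22 = 0  t=0,i=12
  #.#.# -> .   bit 21 = 0  t=1,i=7
  #.#.. -> #   bit 20 = 1  t=0,i=15
  #..## -> #   bit 19 = 1  t=0,i=23
  #..#. -> #   bit 18 = 1  t=0,i=4
  #...# -> #   bit 17 = 1  t=0,i=7
  #.... -> .   bit 16 = 0  t=0,i=17
  .#### -> #   bit 15 = 1  t=1,i=3
  .###. -> .   bit 14 = 0  t=0,i=1
  .##.# -> #   bit 13 = 1  t=0,i=10
  .##.. -> .   bit 12 = 0  t=2,i=16
  .#.## -> #   bit 11 = 1  t=1,i=8
  .#.#. -> .   bit 10 = 0  t=2,i=7
  .#..# -> .   bit 9 = 0  t=0,i=22
  .#... -> .   bit 8 = 0  t=0,i=6
  ..### -> #   bit 7 = 1  t=0,i=0
  ..##. -> #   bit 6 = 1  t=0,i=9
  ..#.# -> #   bit 5 = 1  t=2,i=6
  ..#.. -> #   bit 4 = 1  t=0,i=5
  ...## -> .   bit 3 = 0  t=0,i=8
  ...#. -> #   bit 2 = 1  t=0,i=20
  ....# -> .   bit 1 = 0  t=0,i=19
  ..... -> .   bit 0 = 0  t=0,i=18
  bits 10011111000111101010100011110100 = 2669586676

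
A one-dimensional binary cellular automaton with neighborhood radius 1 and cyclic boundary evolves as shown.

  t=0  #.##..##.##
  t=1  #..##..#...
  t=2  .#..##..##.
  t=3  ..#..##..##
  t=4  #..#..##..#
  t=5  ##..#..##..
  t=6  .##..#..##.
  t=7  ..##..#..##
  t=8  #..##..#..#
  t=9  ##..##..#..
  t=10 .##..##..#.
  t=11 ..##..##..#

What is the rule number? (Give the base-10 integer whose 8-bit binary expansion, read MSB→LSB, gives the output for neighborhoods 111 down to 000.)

  ###|.  b7=0 t=0,i=10
  ##.|#  b6=1 t=0,i=0
  #.#|.  b5=0 t=0,i=1
  #..|#  b4=1 t=0,i=4
  .##|.  b3=0 t=0,i=2
  .#.|.  b2=0 t=1,i=0
  ..#|.  b1=0 t=0,i=5
  ...|#  b0=1 t=1,i=9
  bits 01010001 = 81

81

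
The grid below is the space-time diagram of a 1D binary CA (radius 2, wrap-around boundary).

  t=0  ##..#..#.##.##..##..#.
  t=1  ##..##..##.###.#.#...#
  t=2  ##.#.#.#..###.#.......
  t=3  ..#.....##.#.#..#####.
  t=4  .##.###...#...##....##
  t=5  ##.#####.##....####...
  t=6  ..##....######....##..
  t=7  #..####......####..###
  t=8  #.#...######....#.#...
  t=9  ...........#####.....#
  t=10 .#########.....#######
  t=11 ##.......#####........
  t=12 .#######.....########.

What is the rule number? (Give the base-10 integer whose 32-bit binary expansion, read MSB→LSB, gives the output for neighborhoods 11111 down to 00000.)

  [31] ##### => .  t=3,i=18
  [30] ####. => .  t=3,i=19
  [29] ###.# => .  t=1,i=13
  [28] ###.. => #  t=1,i=1
  [27] ##.## => #  t=0,i=11
  [26] ##.#. => #  t=1,i=14
  [25] ##..# => .  t=0,i=2
  [24] ##... => #  t=3,i=21
  [23] #.### => #  t=1,i=11
  [22] #.##. => #  t=0,i=0
  [21] #.#.# => .  t=1,i=15
  [20] #.#.. => .  t=1,i=17
  [19] #..## => #  t=0,i=15
  [18] #..#. => .  t=0,i=3
  [17] #...# => .  t=1,i=19
  [16] #.... => #  t=2,i=16
  [15] .#### => .  t=3,i=17
  [14] .###. => #  t=1,i=0
  [13] .##.# => .  t=0,i=10
  [12] .##.. => #  t=0,i=1
  [11] .#.## => #  t=0,i=8
  [10] .#.#. => .  t=1,i=16
  [9] .#..# => #  t=0,i=5
  [8] .#... => .  t=1,i=18
  [7] ..### => .  t=1,i=21
  [6] ..##. => .  t=0,i=16
  [5] ..#.# => .  t=0,i=7
  [4] ..#.. => #  t=0,i=4
  [3] ...## => .  t=1,i=20
  [2] ...#. => #  t=3,i=1
  [1] ....# => #  t=2,i=20
  [0] ..... => #  t=2,i=17
  bits 00011101110010010101101000010111 = 499735063

499735063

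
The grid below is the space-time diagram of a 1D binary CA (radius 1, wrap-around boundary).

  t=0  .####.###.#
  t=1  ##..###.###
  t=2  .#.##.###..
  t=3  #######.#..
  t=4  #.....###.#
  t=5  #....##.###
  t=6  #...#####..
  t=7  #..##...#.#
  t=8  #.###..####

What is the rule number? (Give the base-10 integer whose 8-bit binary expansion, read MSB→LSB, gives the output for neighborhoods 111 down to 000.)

110

  ###|.  b7=0 t=0,i=2
  ##.|#  b6=1 t=0,i=4
  #.#|#  b5=1 t=0,i=0
  #..|.  b4=0 t=1,i=2
  .##|#  b3=1 t=0,i=1
  .#.|#  b2=1 t=0,i=10
  ..#|#  b1=1 t=1,i=3
  ...|.  b0=0 t=2,i=10
  bits 01101110 = 110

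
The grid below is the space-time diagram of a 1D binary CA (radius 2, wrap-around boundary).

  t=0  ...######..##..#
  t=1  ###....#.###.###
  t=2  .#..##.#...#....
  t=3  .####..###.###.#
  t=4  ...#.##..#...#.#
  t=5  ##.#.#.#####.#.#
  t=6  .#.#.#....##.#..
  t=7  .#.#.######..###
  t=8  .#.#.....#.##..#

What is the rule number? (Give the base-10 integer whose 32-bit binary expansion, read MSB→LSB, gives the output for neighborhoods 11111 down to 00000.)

1652491130

  nb #####: next=.  (t=0,i=5, bit31=0)
  nb ####.: next=#  (t=0,i=7, bit30=1)
  nb ###.#: next=#  (t=1,i=11, bit29=1)
  nb ###..: next=.  (t=0,i=8, bit28=0)
  nb ##.##: next=.  (t=1,i=12, bit27=0)
  nb ##.#.: next=.  (t=2,i=6, bit26=0)
  nb ##..#: next=#  (t=0,i=9, bit25=1)
  nb ##...: next=.  (t=1,i=3, bit24=0)
  nb #.###: next=.  (t=1,i=9, bit23=0)
  nb #.##.: next=#  (t=4,i=5, bit22=1)
  nb #.#.#: next=#  (t=3,i=15, bit21=1)
  nb #.#..: next=#  (t=2,i=7, bit20=1)
  nb #..##: next=#  (t=0,i=10, bit19=1)
  nb #..#.: next=#  (t=0,i=14, bit18=1)
  nb #...#: next=#  (t=0,i=1, bit17=1)
  nb #....: next=#  (t=1,i=4, bit16=1)
  nb .####: next=.  (t=0,i=4, bit15=0)
  nb .###.: next=.  (t=1,i=10, bit14=0)
  nb .##.#: next=.  (t=2,i=5, bit13=0)
  nb .##..: next=.  (t=0,i=12, bit12=0)
  nb .#.##: next=.  (t=1,i=8, bit11=0)
  nb .#.#.: next=.  (t=4,i=14, bit10=0)
  nb .#..#: next=#  (t=2,i=2, bit9=1)
  nb .#...: next=#  (t=0,i=0, bit8=1)
  nb ..###: next=.  (t=0,i=3, bit7=0)
  nb ..##.: next=#  (t=0,i=11, bit6=1)
  nb ..#.#: next=#  (t=1,i=7, bit5=1)
  nb ..#..: next=#  (t=0,i=15, bit4=1)
  nb ...##: next=#  (t=0,i=2, bit3=1)
  nb ...#.: next=.  (t=1,i=6, bit2=0)
  nb ....#: next=#  (t=1,i=5, bit1=1)
  nb .....: next=.  (t=2,i=14, bit0=0)
  bits 01100010011111110000001101111010 = 1652491130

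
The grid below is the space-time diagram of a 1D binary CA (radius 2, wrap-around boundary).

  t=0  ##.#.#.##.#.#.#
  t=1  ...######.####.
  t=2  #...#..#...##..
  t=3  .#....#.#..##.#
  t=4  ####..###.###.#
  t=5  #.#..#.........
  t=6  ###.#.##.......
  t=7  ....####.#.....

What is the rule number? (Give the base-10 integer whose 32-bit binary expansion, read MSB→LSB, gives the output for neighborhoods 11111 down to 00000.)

  nb #####: next=.  (t=1,i=5, bit31=0)
  nb ####.: next=#  (t=1,i=7, bit30=1)
  nb ###.#: next=.  (t=0,i=1, bit29=0)
  nb ###..: next=.  (t=1,i=13, bit28=0)
  nb ##.##: next=.  (t=1,i=9, bit27=0)
  nb ##.#.: next=.  (t=0,i=2, bit26=0)
  nb ##..#: next=.  (t=2,i=13, bit25=0)
  nb ##...: next=.  (t=1,i=14, bit24=0)
  nb #.###: next=.  (t=0,i=14, bit23=0)
  nb #.##.: next=#  (t=0,i=7, bit22=1)
  nb #.#.#: next=#  (t=0,i=3, bit21=1)
  nb #.#..: next=#  (t=3,i=1, bit20=1)
  nb #..##: next=#  (t=3,i=10, bit19=1)
  nb #..#.: next=#  (t=2,i=6, bit18=1)
  nb #...#: next=.  (t=2,i=2, bit17=0)
  nb #....: next=#  (t=1,i=0, bit16=1)
  nb .####: next=#  (t=1,i=4, bit15=1)
  nb .###.: next=.  (t=0,i=0, bit14=0)
  nb .##.#: next=#  (t=0,i=8, bit13=1)
  nb .##..: next=#  (t=2,i=12, bit12=1)
  nb .#.##: next=#  (t=0,i=6, bit11=1)
  nb .#.#.: next=#  (t=0,i=4, bit10=1)
  nb .#..#: next=.  (t=2,i=5, bit9=0)
  nb .#...: next=#  (t=2,i=1, bit8=1)
  nb ..###: next=.  (t=1,i=3, bit7=0)
  nb ..##.: next=#  (t=2,i=11, bit6=1)
  nb ..#.#: next=#  (t=3,i=6, bit5=1)
  nb ..#..: next=.  (t=2,i=0, bit4=0)
  nb ...##: next=.  (t=1,i=2, bit3=0)
  nb ...#.: next=.  (t=2,i=3, bit2=0)
  nb ....#: next=.  (t=1,i=1, bit1=0)
  nb .....: next=.  (t=5,i=8, bit0=0)
  bits 01000000011111011011110101100000 = 1081982304

1081982304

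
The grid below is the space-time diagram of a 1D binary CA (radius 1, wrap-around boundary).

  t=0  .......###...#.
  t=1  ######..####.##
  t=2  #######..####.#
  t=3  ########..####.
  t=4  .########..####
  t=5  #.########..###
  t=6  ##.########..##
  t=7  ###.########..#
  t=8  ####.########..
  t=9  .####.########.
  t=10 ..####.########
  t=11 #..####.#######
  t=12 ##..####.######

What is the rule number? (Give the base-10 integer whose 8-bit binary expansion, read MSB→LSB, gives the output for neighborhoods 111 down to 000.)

  [7] ### => #  t=0,i=8
  [6] ##. => #  t=0,i=9
  [5] #.# => #  t=1,i=12
  [4] #.. => #  t=0,i=10
  [3] .## => .  t=0,i=7
  [2] .#. => #  t=0,i=13
  [1] ..# => .  t=0,i=6
  [0] ... => #  t=0,i=0
  bits 11110101 = 245

245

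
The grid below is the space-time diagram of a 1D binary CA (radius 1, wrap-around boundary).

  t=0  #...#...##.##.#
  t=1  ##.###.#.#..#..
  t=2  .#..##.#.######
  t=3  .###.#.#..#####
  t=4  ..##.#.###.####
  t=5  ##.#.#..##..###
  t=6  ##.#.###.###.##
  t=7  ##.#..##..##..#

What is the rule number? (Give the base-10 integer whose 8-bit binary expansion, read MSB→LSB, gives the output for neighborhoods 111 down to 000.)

  nb ###: next=#  (t=1,i=4, bit7=1)
  nb ##.: next=#  (t=0,i=0, bit6=1)
  nb #.#: next=.  (t=0,i=10, bit5=0)
  nb #..: next=#  (t=0,i=1, bit4=1)
  nb .##: next=.  (t=0,i=8, bit3=0)
  nb .#.: next=#  (t=0,i=4, bit2=1)
  nb ..#: next=#  (t=0,i=3, bit1=1)
  nb ...: next=.  (t=0,i=2, bit0=0)
  bits 11010110 = 214

214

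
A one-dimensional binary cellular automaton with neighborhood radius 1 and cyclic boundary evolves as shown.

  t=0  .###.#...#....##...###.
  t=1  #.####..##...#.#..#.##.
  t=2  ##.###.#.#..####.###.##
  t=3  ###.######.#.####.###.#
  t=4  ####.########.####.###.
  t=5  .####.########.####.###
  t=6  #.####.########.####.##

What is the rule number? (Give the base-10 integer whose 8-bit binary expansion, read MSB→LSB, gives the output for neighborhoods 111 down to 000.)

230

  ###|#  b7=1 t=0,i=2
  ##.|#  b6=1 t=0,i=3
  #.#|#  b5=1 t=0,i=4
  #..|.  b4=0 t=0,i=6
  .##|.  b3=0 t=0,i=1
  .#.|#  b2=1 t=0,i=5
  ..#|#  b1=1 t=0,i=0
  ...|.  b0=0 t=0,i=7
  bits 11100110 = 230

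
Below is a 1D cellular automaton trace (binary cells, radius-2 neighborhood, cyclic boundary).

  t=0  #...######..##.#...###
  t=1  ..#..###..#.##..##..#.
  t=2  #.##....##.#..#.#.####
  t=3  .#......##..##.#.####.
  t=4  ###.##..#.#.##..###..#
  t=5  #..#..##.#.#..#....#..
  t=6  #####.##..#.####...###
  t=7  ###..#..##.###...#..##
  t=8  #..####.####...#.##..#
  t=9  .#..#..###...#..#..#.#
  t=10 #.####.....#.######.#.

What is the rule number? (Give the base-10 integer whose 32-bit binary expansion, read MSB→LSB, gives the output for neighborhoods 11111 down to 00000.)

2324082513

  ##### -> #   bit 31 = 1  t=0,i=6
  ####. -> .   bit 30 = 0  t=0,i=8
  ###.# -> .   bit 29 = 0  t=2,i=0
  ###.. -> .   bit 28 = 0  t=0,i=0
  ##.## -> #   bit 27 = 1  t=2,i=1
  ##.#. -> .   bit 26 = 0  t=0,i=14
  ##..# -> #   bit 25 = 1  t=0,i=10
  ##... -> .   bit 24 = 0  t=0,i=1
  #.### -> #   bit 23 = 1  t=2,i=18
  #.##. -> .   bit 22 = 0  t=1,i=12
  #.#.# -> .   bit 21 = 0  t=2,i=16
  #.#.. -> .   bit 20 = 0  t=0,i=15
  #..## -> .   bit 19 = 0  t=0,i=11
  #..#. -> #   bit 18 = 1  t=1,i=9
  #...# -> #   bit 17 = 1  t=0,i=2
  #.... -> .   bit 16 = 0  t=2,i=5
  .#### -> #   bit 15 = 1  t=0,i=5
  .###. -> .   bit 14 = 0  t=1,i=6
  .##.# -> #   bit 13 = 1  t=0,i=13
  .##.. -> .   bit 12 = 0  t=1,i=13
  .#.## -> #   bit 11 = 1  t=1,i=11
  .#.#. -> #   bit 10 = 1  t=2,i=15
  .#..# -> #   bit 9 = 1  t=1,i=3
  .#... -> #   bit 8 = 1  t=0,i=16
  ..### -> .   bit 7 = 0  t=0,i=4
  ..##. -> #   bit 6 = 1  t=0,i=12
  ..#.# -> .   bit 5 = 0  t=1,i=10
  ..#.. -> #   bit 4 = 1  t=1,i=2
  ...## -> .   bit 3 = 0  t=0,i=3
  ...#. -> .   bit 2 = 0  t=1,i=1
  ....# -> .   bit 1 = 0  t=2,i=6
  ..... -> #   bit 0 = 1  t=3,i=4
  bits 10001010100001101010111101010001 = 2324082513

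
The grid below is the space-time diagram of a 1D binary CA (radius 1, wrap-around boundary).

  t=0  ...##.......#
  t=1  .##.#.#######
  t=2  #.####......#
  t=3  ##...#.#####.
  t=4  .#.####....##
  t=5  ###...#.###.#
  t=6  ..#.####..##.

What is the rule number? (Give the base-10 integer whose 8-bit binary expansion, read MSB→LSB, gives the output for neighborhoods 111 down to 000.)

103

  ###|.  b7=0 t=1,i=7
  ##.|#  b6=1 t=0,i=4
  #.#|#  b5=1 t=1,i=0
  #..|.  b4=0 t=0,i=0
  .##|.  b3=0 t=0,i=3
  .#.|#  b2=1 t=0,i=12
  ..#|#  b1=1 t=0,i=2
  ...|#  b0=1 t=0,i=1
  bits 01100111 = 103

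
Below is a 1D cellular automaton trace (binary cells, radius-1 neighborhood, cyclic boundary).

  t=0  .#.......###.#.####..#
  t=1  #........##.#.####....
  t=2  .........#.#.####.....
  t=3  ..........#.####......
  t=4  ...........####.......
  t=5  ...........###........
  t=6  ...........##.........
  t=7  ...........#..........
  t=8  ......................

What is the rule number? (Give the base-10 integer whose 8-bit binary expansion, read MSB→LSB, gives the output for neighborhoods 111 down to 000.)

168

  nb ###: next=#  (t=0,i=10, bit7=1)
  nb ##.: next=.  (t=0,i=11, bit6=0)
  nb #.#: next=#  (t=0,i=0, bit5=1)
  nb #..: next=.  (t=0,i=2, bit4=0)
  nb .##: next=#  (t=0,i=9, bit3=1)
  nb .#.: next=.  (t=0,i=1, bit2=0)
  nb ..#: next=.  (t=0,i=8, bit1=0)
  nb ...: next=.  (t=0,i=3, bit0=0)
  bits 10101000 = 168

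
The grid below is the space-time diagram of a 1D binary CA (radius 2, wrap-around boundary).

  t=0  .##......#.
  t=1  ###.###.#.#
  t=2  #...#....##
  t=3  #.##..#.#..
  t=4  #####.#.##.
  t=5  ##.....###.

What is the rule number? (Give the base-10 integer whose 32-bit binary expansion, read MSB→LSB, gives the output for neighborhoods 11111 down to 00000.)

316389997

  ##### -> .   bit 31 = 0  t=4,i=2
  ####. -> .   bit 30 = 0  t=1,i=1
  ###.# -> .   bit 29 = 0  t=1,i=2
  ###.. -> #   bit 28 = 1  t=2,i=0
  ##.## -> .   bit 27 = 0  t=1,i=3
  ##.#. -> .   bit 26 = 0  t=1,i=7
  ##..# -> #   bit 25 = 1  t=3,i=4
  ##... -> .   bit 24 = 0  t=0,i=3
  #.### -> #   bit 23 = 1  t=1,i=4
  #.##. -> #   bit 22 = 1  t=3,i=2
  #.#.# -> .   bit 21 = 0  t=1,i=8
  #.#.. -> #   bit 20 = 1  t=3,i=8
  #..## -> #   bit 19 = 1  t=0,i=0
  #..#. -> .   bit 18 = 0  t=3,i=5
  #...# -> #   bit 17 = 1  t=2,i=2
  #.... -> #   bit 16 = 1  t=0,i=4
  .#### -> #   bit 15 = 1  t=1,i=0
  .###. -> .   bit 14 = 0  t=1,i=5
  .##.# -> #   bit 13 = 1  t=4,i=9
  .##.. -> #   bit 12 = 1  t=0,i=2
  .#.## -> #   bit 11 = 1  t=1,i=9
  .#.#. -> .   bit 10 = 0  t=3,i=7
  .#..# -> #   bit 9 = 1  t=0,i=10
  .#... -> .   bit 8 = 0  t=2,i=5
  ..### -> .   bit 7 = 0  t=2,i=9
  ..##. -> #   bit 6 = 1  t=0,i=1
  ..#.# -> #   bit 5 = 1  t=3,i=0
  ..#.. -> .   bit 4 = 0  t=0,i=9
  ...## -> #   bit 3 = 1  t=2,i=8
  ...#. -> #   bit 2 = 1  t=0,i=8
  ....# -> .   bit 1 = 0  t=0,i=7
  ..... -> #   bit 0 = 1  t=0,i=5
  bits 00010010110110111011101001101101 = 316389997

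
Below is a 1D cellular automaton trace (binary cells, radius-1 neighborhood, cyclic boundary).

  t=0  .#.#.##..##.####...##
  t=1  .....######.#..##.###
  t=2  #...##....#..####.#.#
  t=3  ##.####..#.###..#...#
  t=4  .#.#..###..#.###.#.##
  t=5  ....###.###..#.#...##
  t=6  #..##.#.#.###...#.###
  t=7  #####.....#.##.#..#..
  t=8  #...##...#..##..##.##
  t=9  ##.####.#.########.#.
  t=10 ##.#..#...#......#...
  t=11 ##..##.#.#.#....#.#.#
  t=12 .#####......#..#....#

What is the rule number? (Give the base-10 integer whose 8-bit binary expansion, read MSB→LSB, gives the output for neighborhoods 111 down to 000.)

90

  nb ###: next=.  (t=0,i=13, bit7=0)
  nb ##.: next=#  (t=0,i=6, bit6=1)
  nb #.#: next=.  (t=0,i=0, bit5=0)
  nb #..: next=#  (t=0,i=7, bit4=1)
  nb .##: next=#  (t=0,i=5, bit3=1)
  nb .#.: next=.  (t=0,i=1, bit2=0)
  nb ..#: next=#  (t=0,i=8, bit1=1)
  nb ...: next=.  (t=0,i=17, bit0=0)
  bits 01011010 = 90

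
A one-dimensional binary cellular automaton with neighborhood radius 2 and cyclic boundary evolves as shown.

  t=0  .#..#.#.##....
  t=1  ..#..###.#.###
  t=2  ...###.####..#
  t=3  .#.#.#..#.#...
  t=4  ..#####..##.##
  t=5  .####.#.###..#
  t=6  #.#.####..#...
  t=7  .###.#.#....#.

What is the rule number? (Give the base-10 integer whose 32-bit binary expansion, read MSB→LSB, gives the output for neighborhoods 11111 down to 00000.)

  [31] ##### => #  t=4,i=4
  [30] ####. => .  t=2,i=9
  [29] ###.# => #  t=1,i=7
  [28] ###.. => #  t=1,i=13
  [27] ##.## => .  t=2,i=6
  [26] ##.#. => #  t=1,i=8
  [25] ##..# => .  t=1,i=0
  [24] ##... => .  t=0,i=10
  [23] #.### => .  t=1,i=11
  [22] #.##. => .  t=0,i=8
  [21] #.#.# => #  t=0,i=6
  [20] #.#.. => #  t=3,i=5
  [19] #..## => #  t=1,i=4
  [18] #..#. => .  t=0,i=3
  [17] #...# => #  t=2,i=1
  [16] #.... => #  t=0,i=11
  [15] .#### => #  t=2,i=8
  [14] .###. => .  t=1,i=6
  [13] .##.# => #  t=4,i=10
  [12] .##.. => #  t=0,i=9
  [11] .#.## => #  t=0,i=7
  [10] .#.#. => #  t=0,i=5
  [9] .#..# => #  t=0,i=2
  [8] .#... => .  t=2,i=0
  [7] ..### => #  t=1,i=5
  [6] ..##. => #  t=4,i=9
  [5] ..#.# => .  t=0,i=4
  [4] ..#.. => .  t=0,i=1
  [3] ...## => .  t=2,i=2
  [2] ...#. => .  t=0,i=0
  [1] ....# => #  t=0,i=13
  [0] ..... => #  t=0,i=12
  bits 10110100001110111011111011000011 = 3023814339

3023814339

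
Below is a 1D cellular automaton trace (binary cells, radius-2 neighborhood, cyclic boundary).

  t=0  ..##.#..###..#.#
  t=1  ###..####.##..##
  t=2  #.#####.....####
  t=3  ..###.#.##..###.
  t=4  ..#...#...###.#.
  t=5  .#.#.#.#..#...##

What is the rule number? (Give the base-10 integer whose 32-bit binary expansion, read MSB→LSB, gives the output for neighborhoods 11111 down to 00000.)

2461632453

  ##### -> #   bit 31 = 1  t=1,i=0
  ####. -> .   bit 30 = 0  t=1,i=1
  ###.# -> .   bit 29 = 0  t=1,i=8
  ###.. -> #   bit 28 = 1  t=0,i=10
  ##.## -> .   bit 27 = 0  t=1,i=9
  ##.#. -> .   bit 26 = 0  t=0,i=4
  ##..# -> #   bit 25 = 1  t=0,i=11
  ##... -> .   bit 24 = 0  t=2,i=7
  #.### -> #   bit 23 = 1  t=2,i=2
  #.##. -> .   bit 22 = 0  t=1,i=10
  #.#.# -> #   bit 21 = 1  t=3,i=6
  #.#.. -> #   bit 20 = 1  t=0,i=5
  #..## -> #   bit 19 = 1  t=0,i=1
  #..#. -> .   bit 18 = 0  t=0,i=12
  #...# -> .   bit 17 = 0  t=3,i=0
  #.... -> #   bit 16 = 1  t=2,i=8
  .#### -> #   bit 15 = 1  t=1,i=6
  .###. -> .   bit 14 = 0  t=0,i=9
  .##.# -> .   bit 13 = 0  t=0,i=3
  .##.. -> .   bit 12 = 0  t=1,i=11
  .#.## -> .   bit 11 = 0  t=3,i=7
  .#.#. -> #   bit 10 = 1  t=0,i=14
  .#..# -> #   bit 9 = 1  t=0,i=0
  .#... -> #   bit 8 = 1  t=4,i=3
  ..### -> #   bit 7 = 1  t=0,i=8
  ..##. -> #   bit 6 = 1  t=0,i=2
  ..#.# -> .   bit 5 = 0  t=0,i=13
  ..#.. -> .   bit 4 = 0  t=4,i=2
  ...## -> .   bit 3 = 0  t=2,i=11
  ...#. -> #   bit 2 = 1  t=4,i=1
  ....# -> .   bit 1 = 0  t=2,i=10
  ..... -> #   bit 0 = 1  t=2,i=9
  bits 10010010101110011000011111000101 = 2461632453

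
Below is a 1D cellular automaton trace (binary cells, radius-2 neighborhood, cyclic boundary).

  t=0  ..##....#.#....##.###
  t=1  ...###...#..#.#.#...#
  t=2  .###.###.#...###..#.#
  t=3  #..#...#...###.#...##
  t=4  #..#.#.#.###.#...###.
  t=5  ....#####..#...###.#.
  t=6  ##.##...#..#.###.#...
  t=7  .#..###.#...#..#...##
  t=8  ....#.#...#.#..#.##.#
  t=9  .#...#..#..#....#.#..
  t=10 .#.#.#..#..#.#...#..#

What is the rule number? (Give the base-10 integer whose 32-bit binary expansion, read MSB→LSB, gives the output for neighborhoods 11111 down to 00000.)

824392857

  nb #####: next=.  (t=5,i=6, bit31=0)
  nb ####.: next=.  (t=5,i=7, bit30=0)
  nb ###.#: next=#  (t=2,i=3, bit29=1)
  nb ###..: next=#  (t=0,i=20, bit28=1)
  nb ##.##: next=.  (t=0,i=17, bit27=0)
  nb ##.#.: next=.  (t=2,i=8, bit26=0)
  nb ##..#: next=.  (t=0,i=0, bit25=0)
  nb ##...: next=#  (t=0,i=4, bit24=1)
  nb #.###: next=.  (t=0,i=18, bit23=0)
  nb #.##.: next=.  (t=6,i=3, bit22=0)
  nb #.#.#: next=#  (t=1,i=14, bit21=1)
  nb #.#..: next=.  (t=0,i=10, bit20=0)
  nb #..##: next=.  (t=0,i=1, bit19=0)
  nb #..#.: next=.  (t=1,i=11, bit18=0)
  nb #...#: next=#  (t=1,i=1, bit17=1)
  nb #....: next=#  (t=0,i=5, bit16=1)
  nb .####: next=.  (t=5,i=5, bit15=0)
  nb .###.: next=.  (t=0,i=19, bit14=0)
  nb .##.#: next=#  (t=0,i=16, bit13=1)
  nb .##..: next=#  (t=0,i=3, bit12=1)
  nb .#.##: next=#  (t=2,i=0, bit11=1)
  nb .#.#.: next=#  (t=0,i=9, bit10=1)
  nb .#..#: next=.  (t=1,i=10, bit9=0)
  nb .#...: next=.  (t=0,i=11, bit8=0)
  nb ..###: next=#  (t=1,i=3, bit7=1)
  nb ..##.: next=.  (t=0,i=2, bit6=0)
  nb ..#.#: next=.  (t=0,i=8, bit5=0)
  nb ..#..: next=#  (t=1,i=9, bit4=1)
  nb ...##: next=#  (t=0,i=14, bit3=1)
  nb ...#.: next=.  (t=0,i=7, bit2=0)
  nb ....#: next=.  (t=0,i=6, bit1=0)
  nb .....: next=#  (t=5,i=1, bit0=1)
  bits 00110001001000110011110010011001 = 824392857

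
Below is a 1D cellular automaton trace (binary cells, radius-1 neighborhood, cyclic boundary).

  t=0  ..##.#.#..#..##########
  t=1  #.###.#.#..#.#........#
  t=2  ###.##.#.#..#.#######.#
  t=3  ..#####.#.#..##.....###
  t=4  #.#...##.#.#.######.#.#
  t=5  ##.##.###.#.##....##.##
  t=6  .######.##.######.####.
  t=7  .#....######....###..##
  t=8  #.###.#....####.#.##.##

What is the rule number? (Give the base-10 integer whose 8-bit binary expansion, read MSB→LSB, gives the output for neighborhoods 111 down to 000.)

  ###|.  b7=0 t=0,i=14
  ##.|#  b6=1 t=0,i=3
  #.#|#  b5=1 t=0,i=4
  #..|#  b4=1 t=0,i=0
  .##|#  b3=1 t=0,i=2
  .#.|.  b2=0 t=0,i=5
  ..#|.  b1=0 t=0,i=1
  ...|#  b0=1 t=1,i=15
  bits 01111001 = 121

121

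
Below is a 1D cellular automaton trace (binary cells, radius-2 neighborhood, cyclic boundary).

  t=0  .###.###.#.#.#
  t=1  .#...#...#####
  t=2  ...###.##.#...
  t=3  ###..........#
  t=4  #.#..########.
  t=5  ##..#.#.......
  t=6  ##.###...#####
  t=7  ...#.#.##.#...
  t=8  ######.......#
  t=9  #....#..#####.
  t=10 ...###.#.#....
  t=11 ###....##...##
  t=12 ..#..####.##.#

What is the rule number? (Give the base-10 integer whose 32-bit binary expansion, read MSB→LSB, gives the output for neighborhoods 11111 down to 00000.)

279876735

  nb #####: next=.  (t=1,i=11, bit31=0)
  nb ####.: next=.  (t=1,i=12, bit30=0)
  nb ###.#: next=.  (t=0,i=3, bit29=0)
  nb ###..: next=#  (t=3,i=2, bit28=1)
  nb ##.##: next=.  (t=0,i=4, bit27=0)
  nb ##.#.: next=.  (t=0,i=8, bit26=0)
  nb ##..#: next=.  (t=5,i=2, bit25=0)
  nb ##...: next=.  (t=3,i=3, bit24=0)
  nb #.###: next=#  (t=0,i=1, bit23=1)
  nb #.##.: next=.  (t=2,i=7, bit22=0)
  nb #.#.#: next=#  (t=0,i=9, bit21=1)
  nb #.#..: next=.  (t=1,i=1, bit20=0)
  nb #..##: next=#  (t=4,i=4, bit19=1)
  nb #..#.: next=#  (t=5,i=3, bit18=1)
  nb #...#: next=#  (t=1,i=3, bit17=1)
  nb #....: next=.  (t=2,i=12, bit16=0)
  nb .####: next=#  (t=1,i=10, bit15=1)
  nb .###.: next=.  (t=0,i=2, bit14=0)
  nb .##.#: next=.  (t=2,i=8, bit13=0)
  nb .##..: next=#  (t=5,i=1, bit12=1)
  nb .#.##: next=.  (t=0,i=0, bit11=0)
  nb .#.#.: next=#  (t=0,i=10, bit10=1)
  nb .#..#: next=.  (t=4,i=3, bit9=0)
  nb .#...: next=.  (t=1,i=2, bit8=0)
  nb ..###: next=.  (t=1,i=9, bit7=0)
  nb ..##.: next=#  (t=5,i=0, bit6=1)
  nb ..#.#: next=#  (t=5,i=4, bit5=1)
  nb ..#..: next=#  (t=1,i=5, bit4=1)
  nb ...##: next=#  (t=1,i=8, bit3=1)
  nb ...#.: next=#  (t=1,i=4, bit2=1)
  nb ....#: next=#  (t=2,i=1, bit1=1)
  nb .....: next=#  (t=2,i=0, bit0=1)
  bits 00010000101011101001010001111111 = 279876735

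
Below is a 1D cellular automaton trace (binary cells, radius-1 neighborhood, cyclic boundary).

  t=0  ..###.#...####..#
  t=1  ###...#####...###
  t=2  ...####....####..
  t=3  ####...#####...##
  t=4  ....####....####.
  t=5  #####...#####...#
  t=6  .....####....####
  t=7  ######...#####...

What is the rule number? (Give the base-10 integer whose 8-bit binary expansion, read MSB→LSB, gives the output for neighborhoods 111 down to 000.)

31

  ### -> .   bit 7 = 0  t=0,i=3
  ##. -> .   bit 6 = 0  t=0,i=4
  #.# -> .   bit 5 = 0  t=0,i=5
  #.. -> #   bit 4 = 1  t=0,i=0
  .## -> #   bit 3 = 1  t=0,i=2
  .#. -> #   bit 2 = 1  t=0,i=6
  ..# -> #   bit 1 = 1  t=0,i=1
  ... -> #   bit 0 = 1  t=0,i=8
  bits 00011111 = 31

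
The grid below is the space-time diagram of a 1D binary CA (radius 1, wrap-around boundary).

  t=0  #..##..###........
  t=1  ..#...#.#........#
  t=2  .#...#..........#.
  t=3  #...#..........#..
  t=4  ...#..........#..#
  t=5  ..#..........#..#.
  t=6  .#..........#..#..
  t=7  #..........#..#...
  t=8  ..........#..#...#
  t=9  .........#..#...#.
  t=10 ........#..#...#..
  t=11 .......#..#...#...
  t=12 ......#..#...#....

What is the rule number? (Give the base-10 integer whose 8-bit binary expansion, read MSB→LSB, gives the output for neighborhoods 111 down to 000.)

  ### -> #   bit 7 = 1  t=0,i=8
  ##. -> .   bit 6 = 0  t=0,i=4
  #.# -> .   bit 5 = 0  t=1,i=7
  #.. -> .   bit 4 = 0  t=0,i=1
  .## -> .   bit 3 = 0  t=0,i=3
  .#. -> .   bit 2 = 0  t=0,i=0
  ..# -> #   bit 1 = 1  t=0,i=2
  ... -> .   bit 0 = 0  t=0,i=11
  bits 10000010 = 130

130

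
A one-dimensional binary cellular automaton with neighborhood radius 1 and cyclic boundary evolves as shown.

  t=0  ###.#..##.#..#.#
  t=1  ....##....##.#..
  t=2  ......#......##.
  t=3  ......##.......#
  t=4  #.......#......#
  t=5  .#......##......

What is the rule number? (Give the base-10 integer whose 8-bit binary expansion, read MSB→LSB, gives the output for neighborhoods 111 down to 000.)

  nb ###: next=.  (t=0,i=0, bit7=0)
  nb ##.: next=.  (t=0,i=2, bit6=0)
  nb #.#: next=.  (t=0,i=3, bit5=0)
  nb #..: next=#  (t=0,i=5, bit4=1)
  nb .##: next=.  (t=0,i=7, bit3=0)
  nb .#.: next=#  (t=0,i=4, bit2=1)
  nb ..#: next=.  (t=0,i=6, bit1=0)
  nb ...: next=.  (t=1,i=0, bit0=0)
  bits 00010100 = 20

20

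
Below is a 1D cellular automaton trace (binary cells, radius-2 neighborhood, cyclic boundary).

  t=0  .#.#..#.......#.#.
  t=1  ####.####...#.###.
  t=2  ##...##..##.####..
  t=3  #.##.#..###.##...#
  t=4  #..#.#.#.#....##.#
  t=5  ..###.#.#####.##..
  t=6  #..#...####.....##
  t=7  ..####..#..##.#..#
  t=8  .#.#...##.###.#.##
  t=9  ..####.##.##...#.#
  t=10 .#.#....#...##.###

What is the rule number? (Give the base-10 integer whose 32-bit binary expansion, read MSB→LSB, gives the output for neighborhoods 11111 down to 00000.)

2174741874

  nb #####: next=#  (t=5,i=10, bit31=1)
  nb ####.: next=.  (t=1,i=2, bit30=0)
  nb ###.#: next=.  (t=1,i=3, bit29=0)
  nb ###..: next=.  (t=1,i=8, bit28=0)
  nb ##.##: next=.  (t=1,i=4, bit27=0)
  nb ##.#.: next=.  (t=3,i=4, bit26=0)
  nb ##..#: next=.  (t=2,i=7, bit25=0)
  nb ##...: next=#  (t=1,i=9, bit24=1)
  nb #.###: next=#  (t=1,i=0, bit23=1)
  nb #.##.: next=.  (t=3,i=2, bit22=0)
  nb #.#.#: next=.  (t=4,i=5, bit21=0)
  nb #.#..: next=#  (t=0,i=3, bit20=1)
  nb #..##: next=#  (t=2,i=8, bit19=1)
  nb #..#.: next=#  (t=0,i=0, bit18=1)
  nb #...#: next=#  (t=1,i=10, bit17=1)
  nb #....: next=#  (t=0,i=8, bit16=1)
  nb .####: next=#  (t=1,i=1, bit15=1)
  nb .###.: next=#  (t=1,i=15, bit14=1)
  nb .##.#: next=#  (t=2,i=10, bit13=1)
  nb .##..: next=.  (t=2,i=1, bit12=0)
  nb .#.##: next=#  (t=1,i=13, bit11=1)
  nb .#.#.: next=#  (t=0,i=2, bit10=1)
  nb .#..#: next=.  (t=0,i=4, bit9=0)
  nb .#...: next=#  (t=0,i=7, bit8=1)
  nb ..###: next=.  (t=3,i=8, bit7=0)
  nb ..##.: next=#  (t=2,i=0, bit6=1)
  nb ..#.#: next=#  (t=0,i=1, bit5=1)
  nb ..#..: next=#  (t=0,i=6, bit4=1)
  nb ...##: next=.  (t=2,i=4, bit3=0)
  nb ...#.: next=.  (t=0,i=13, bit2=0)
  nb ....#: next=#  (t=0,i=12, bit1=1)
  nb .....: next=.  (t=0,i=9, bit0=0)
  bits 10000001100111111110110101110010 = 2174741874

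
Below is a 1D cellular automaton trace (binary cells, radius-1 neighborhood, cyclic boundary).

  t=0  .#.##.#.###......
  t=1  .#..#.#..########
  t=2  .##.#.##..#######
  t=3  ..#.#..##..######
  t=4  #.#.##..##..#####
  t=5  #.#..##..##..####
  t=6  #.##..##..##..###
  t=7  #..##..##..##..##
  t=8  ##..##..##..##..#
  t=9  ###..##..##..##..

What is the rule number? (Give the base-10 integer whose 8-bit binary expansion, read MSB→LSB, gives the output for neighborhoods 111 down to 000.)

  ### -> #   bit 7 = 1  t=0,i=9
  ##. -> #   bit 6 = 1  t=0,i=4
  #.# -> .   bit 5 = 0  t=0,i=2
  #.. -> #   bit 4 = 1  t=0,i=11
  .## -> .   bit 3 = 0  t=0,i=3
  .#. -> #   bit 2 = 1  t=0,i=1
  ..# -> .   bit 1 = 0  t=0,i=0
  ... -> #   bit 0 = 1  t=0,i=12
  bits 11010101 = 213

213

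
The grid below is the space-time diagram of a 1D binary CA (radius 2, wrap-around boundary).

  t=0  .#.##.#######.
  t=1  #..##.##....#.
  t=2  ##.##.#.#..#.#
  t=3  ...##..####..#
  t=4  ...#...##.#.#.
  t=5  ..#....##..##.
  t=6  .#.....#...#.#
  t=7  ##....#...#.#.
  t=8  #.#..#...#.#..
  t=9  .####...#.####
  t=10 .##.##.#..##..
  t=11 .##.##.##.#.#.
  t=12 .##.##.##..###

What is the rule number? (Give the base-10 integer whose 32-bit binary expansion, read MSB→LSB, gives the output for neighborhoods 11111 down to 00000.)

299148996

  ##### -> .   bit 31 = 0  t=0,i=8
  ####. -> .   bit 30 = 0  t=0,i=11
  ###.# -> .   bit 29 = 0  t=2,i=1
  ###.. -> #   bit 28 = 1  t=0,i=12
  ##.## -> .   bit 27 = 0  t=0,i=5
  ##.#. -> .   bit 26 = 0  t=2,i=5
  ##..# -> .   bit 25 = 0  t=0,i=13
  ##... -> #   bit 24 = 1  t=1,i=8
  #.### -> #   bit 23 = 1  t=0,i=6
  #.##. -> #   bit 22 = 1  t=0,i=3
  #.#.# -> .   bit 21 = 0  t=2,i=6
  #.#.. -> #   bit 20 = 1  t=1,i=0
  #..## -> .   bit 19 = 0  t=1,i=2
  #..#. -> #   bit 18 = 1  t=0,i=0
  #...# -> .   bit 17 = 0  t=3,i=1
  #.... -> .   bit 16 = 0  t=1,i=9
  .#### -> #   bit 15 = 1  t=0,i=7
  .###. -> .   bit 14 = 0  t=2,i=0
  .##.# -> #   bit 13 = 1  t=0,i=4
  .##.. -> .   bit 12 = 0  t=1,i=7
  .#.## -> .   bit 11 = 0  t=0,i=2
  .#.#. -> #   bit 10 = 1  t=1,i=13
  .#..# -> #   bit 9 = 1  t=1,i=1
  .#... -> .   bit 8 = 0  t=3,i=0
  ..### -> #   bit 7 = 1  t=3,i=7
  ..##. -> #   bit 6 = 1  t=1,i=3
  ..#.# -> .   bit 5 = 0  t=0,i=1
  ..#.. -> .   bit 4 = 0  t=3,i=13
  ...## -> .   bit 3 = 0  t=3,i=2
  ...#. -> #   bit 2 = 1  t=1,i=11
  ....# -> .   bit 1 = 0  t=1,i=10
  ..... -> .   bit 0 = 0  t=6,i=4
  bits 00010001110101001010011011000100 = 299148996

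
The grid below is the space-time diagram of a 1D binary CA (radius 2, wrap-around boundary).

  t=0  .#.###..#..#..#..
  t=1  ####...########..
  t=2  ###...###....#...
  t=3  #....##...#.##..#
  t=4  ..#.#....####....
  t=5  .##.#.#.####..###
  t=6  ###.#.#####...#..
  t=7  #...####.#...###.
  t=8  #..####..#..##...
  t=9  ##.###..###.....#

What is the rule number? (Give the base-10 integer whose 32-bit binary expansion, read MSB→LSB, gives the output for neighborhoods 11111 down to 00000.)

1224059581

  nb #####: next=.  (t=1,i=9, bit31=0)
  nb ####.: next=#  (t=1,i=2, bit30=1)
  nb ###.#: next=.  (t=5,i=16, bit29=0)
  nb ###..: next=.  (t=0,i=5, bit28=0)
  nb ##.##: next=#  (t=5,i=0, bit27=1)
  nb ##.#.: next=.  (t=5,i=3, bit26=0)
  nb ##..#: next=.  (t=0,i=6, bit25=0)
  nb ##...: next=.  (t=1,i=4, bit24=0)
  nb #.###: next=#  (t=0,i=3, bit23=1)
  nb #.##.: next=#  (t=3,i=12, bit22=1)
  nb #.#.#: next=#  (t=5,i=4, bit21=1)
  nb #.#..: next=#  (t=4,i=4, bit20=1)
  nb #..##: next=.  (t=1,i=16, bit19=0)
  nb #..#.: next=#  (t=0,i=7, bit18=1)
  nb #...#: next=.  (t=0,i=16, bit17=0)
  nb #....: next=#  (t=2,i=10, bit16=1)
  nb .####: next=#  (t=1,i=1, bit15=1)
  nb .###.: next=.  (t=0,i=4, bit14=0)
  nb .##.#: next=#  (t=5,i=2, bit13=1)
  nb .##..: next=.  (t=3,i=0, bit12=0)
  nb .#.##: next=#  (t=0,i=2, bit11=1)
  nb .#.#.: next=.  (t=4,i=3, bit10=0)
  nb .#..#: next=#  (t=0,i=9, bit9=1)
  nb .#...: next=.  (t=0,i=15, bit8=0)
  nb ..###: next=#  (t=1,i=0, bit7=1)
  nb ..##.: next=.  (t=3,i=5, bit6=0)
  nb ..#.#: next=#  (t=0,i=1, bit5=1)
  nb ..#..: next=#  (t=0,i=8, bit4=1)
  nb ...##: next=#  (t=1,i=6, bit3=1)
  nb ...#.: next=#  (t=0,i=0, bit2=1)
  nb ....#: next=.  (t=2,i=11, bit1=0)
  nb .....: next=#  (t=4,i=15, bit0=1)
  bits 01001000111101011010101010111101 = 1224059581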